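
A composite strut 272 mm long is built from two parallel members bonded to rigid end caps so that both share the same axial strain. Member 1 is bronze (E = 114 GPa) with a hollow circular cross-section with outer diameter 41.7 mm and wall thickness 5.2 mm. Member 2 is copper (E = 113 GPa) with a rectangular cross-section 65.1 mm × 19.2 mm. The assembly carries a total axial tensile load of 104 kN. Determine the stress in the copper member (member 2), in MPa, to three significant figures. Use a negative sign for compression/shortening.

56.2 MPa

A_1 = 596.3 mm².
A_2 = 1250 mm².
Equal strain + equilibrium ⇒ each member carries load in proportion to AE: A₁E₁ = 67980000 N, A₂E₂ = 141200000 N, ΣAE = 209200000 N.
σ₂ = P·E₂/ΣAE = 104000·113000/209200000 = 56.17 MPa.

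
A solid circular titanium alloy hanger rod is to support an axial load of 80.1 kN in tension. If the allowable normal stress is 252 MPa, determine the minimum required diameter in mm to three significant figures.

20.1 mm

Required area A ≥ P/σ_allow = 80100/252 = 317.9 mm².
For a solid circular section, d ≥ √(4A/π) = 20.12 mm.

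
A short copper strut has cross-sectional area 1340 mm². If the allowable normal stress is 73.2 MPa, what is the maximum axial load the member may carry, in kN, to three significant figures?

98.1 kN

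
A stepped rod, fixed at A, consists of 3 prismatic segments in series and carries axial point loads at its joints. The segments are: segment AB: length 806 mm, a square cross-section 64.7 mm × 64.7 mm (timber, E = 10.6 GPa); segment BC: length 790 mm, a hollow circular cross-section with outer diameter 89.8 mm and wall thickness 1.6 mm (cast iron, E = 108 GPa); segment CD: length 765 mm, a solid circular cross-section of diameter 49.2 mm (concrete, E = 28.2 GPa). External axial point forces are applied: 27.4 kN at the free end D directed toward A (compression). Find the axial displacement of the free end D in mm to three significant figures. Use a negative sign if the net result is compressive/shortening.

Internal axial forces (sectioning from the free end, tension +): N_CD = -27.4 kN, N_BC = -27.4 kN, N_AB = -27.4 kN.
A_AB = 4186 mm².
A_BC = 443.3 mm².
A_CD = 1901 mm².
δ_AB = -27400·806/(4186·10600) = -0.4977 mm
δ_BC = -27400·790/(443.3·108000) = -0.4521 mm
δ_CD = -27400·765/(1901·28200) = -0.391 mm
δ = Σδ_i = -1.341 mm.

-1.34 mm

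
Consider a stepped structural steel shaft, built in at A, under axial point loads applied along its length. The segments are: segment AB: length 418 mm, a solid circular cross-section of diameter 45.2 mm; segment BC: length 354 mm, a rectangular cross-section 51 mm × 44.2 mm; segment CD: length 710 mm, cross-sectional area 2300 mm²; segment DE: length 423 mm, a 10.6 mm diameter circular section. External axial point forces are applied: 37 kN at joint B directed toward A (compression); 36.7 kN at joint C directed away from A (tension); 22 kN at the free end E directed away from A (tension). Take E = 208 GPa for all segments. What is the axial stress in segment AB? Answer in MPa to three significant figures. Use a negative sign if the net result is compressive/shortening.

Internal axial forces (sectioning from the free end, tension +): N_DE = 22 kN, N_CD = 22 kN, N_BC = 58.7 kN, N_AB = 21.7 kN.
A_AB = 1605 mm².
σ_AB = N_AB/A_AB = 21700/1605 = 13.52 MPa.

13.5 MPa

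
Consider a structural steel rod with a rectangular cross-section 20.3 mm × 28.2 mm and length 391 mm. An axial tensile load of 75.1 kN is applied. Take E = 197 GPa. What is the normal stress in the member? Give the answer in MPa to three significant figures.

A = 572.5 mm².
σ = N/A = 75100/572.5 = 131.2 MPa.

131 MPa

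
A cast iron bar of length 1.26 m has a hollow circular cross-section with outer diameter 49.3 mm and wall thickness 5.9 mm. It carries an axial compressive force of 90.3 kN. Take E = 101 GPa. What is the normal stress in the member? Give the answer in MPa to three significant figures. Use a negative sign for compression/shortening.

-112 MPa

A = 804.4 mm².
σ = N/A = -90300/804.4 = -112.3 MPa.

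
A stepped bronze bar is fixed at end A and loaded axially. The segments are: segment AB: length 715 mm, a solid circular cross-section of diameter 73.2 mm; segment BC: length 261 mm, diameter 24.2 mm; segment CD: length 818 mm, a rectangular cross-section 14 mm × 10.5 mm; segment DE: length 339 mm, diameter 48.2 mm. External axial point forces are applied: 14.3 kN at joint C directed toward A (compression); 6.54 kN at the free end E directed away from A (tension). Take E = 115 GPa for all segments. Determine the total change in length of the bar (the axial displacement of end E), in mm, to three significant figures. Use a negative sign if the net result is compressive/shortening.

0.277 mm

Internal axial forces (sectioning from the free end, tension +): N_DE = 6.54 kN, N_CD = 6.54 kN, N_BC = -7.76 kN, N_AB = -7.76 kN.
A_AB = 4208 mm².
A_BC = 460 mm².
A_CD = 147 mm².
A_DE = 1825 mm².
δ_AB = -7760·715/(4208·115000) = -0.01146 mm
δ_BC = -7760·261/(460·115000) = -0.03829 mm
δ_CD = 6540·818/(147·115000) = 0.3165 mm
δ_DE = 6540·339/(1825·115000) = 0.01057 mm
δ = Σδ_i = 0.2773 mm.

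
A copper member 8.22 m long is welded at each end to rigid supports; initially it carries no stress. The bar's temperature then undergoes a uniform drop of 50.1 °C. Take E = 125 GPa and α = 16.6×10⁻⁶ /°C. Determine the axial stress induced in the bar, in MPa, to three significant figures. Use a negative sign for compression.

104 MPa

Free thermal expansion αLΔT = 16.6e-6 · 8220 · -50.1 = -6.836 mm.
The walls impose strain ε = −(-6.836)/8220 = 8.3166e-04; σ = Eε = 125000 · 8.3166e-04 = 104 MPa.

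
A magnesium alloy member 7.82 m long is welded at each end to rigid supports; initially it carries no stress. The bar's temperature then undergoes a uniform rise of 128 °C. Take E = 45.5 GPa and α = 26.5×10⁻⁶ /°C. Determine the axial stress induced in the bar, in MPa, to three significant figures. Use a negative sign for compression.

-154 MPa

Free thermal expansion αLΔT = 26.5e-6 · 7820 · 128 = 26.53 mm.
The walls impose strain ε = −(26.53)/7820 = -3.3920e-03; σ = Eε = 45500 · -3.3920e-03 = -154.3 MPa.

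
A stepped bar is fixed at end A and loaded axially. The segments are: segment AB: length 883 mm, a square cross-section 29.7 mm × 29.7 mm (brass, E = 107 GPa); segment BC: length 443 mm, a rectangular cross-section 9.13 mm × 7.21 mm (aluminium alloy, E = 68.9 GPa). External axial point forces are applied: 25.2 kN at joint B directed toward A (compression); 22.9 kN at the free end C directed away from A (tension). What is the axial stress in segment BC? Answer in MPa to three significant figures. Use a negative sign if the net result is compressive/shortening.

Internal axial forces (sectioning from the free end, tension +): N_BC = 22.9 kN, N_AB = -2.3 kN.
A_BC = 65.83 mm².
σ_BC = N_BC/A_BC = 22900/65.83 = 347.9 MPa.

348 MPa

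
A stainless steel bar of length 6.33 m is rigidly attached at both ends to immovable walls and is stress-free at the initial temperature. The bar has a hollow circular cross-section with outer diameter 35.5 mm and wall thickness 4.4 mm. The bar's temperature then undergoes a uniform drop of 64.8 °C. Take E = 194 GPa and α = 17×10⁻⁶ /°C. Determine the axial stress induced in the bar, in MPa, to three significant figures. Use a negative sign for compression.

Free thermal expansion αLΔT = 17e-6 · 6330 · -64.8 = -6.973 mm.
The walls impose strain ε = −(-6.973)/6330 = 1.1016e-03; σ = Eε = 194000 · 1.1016e-03 = 213.7 MPa.

214 MPa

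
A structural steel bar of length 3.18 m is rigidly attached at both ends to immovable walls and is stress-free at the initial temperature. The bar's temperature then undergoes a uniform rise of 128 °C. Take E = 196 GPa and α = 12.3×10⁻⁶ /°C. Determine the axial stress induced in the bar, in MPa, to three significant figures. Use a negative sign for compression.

Free thermal expansion αLΔT = 12.3e-6 · 3180 · 128 = 5.007 mm.
The walls impose strain ε = −(5.007)/3180 = -1.5744e-03; σ = Eε = 196000 · -1.5744e-03 = -308.6 MPa.

-309 MPa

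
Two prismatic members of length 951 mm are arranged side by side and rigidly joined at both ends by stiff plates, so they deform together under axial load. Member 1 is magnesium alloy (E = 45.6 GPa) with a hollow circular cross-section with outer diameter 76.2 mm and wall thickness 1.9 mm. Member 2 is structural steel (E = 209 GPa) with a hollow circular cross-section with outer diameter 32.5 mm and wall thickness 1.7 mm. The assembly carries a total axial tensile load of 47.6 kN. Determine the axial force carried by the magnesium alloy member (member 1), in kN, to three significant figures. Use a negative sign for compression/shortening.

A_1 = 443.5 mm².
A_2 = 164.5 mm².
Equal strain + equilibrium ⇒ each member carries load in proportion to AE: A₁E₁ = 20220000 N, A₂E₂ = 34380000 N, ΣAE = 54600000 N.
F₁ = P·A₁E₁/ΣAE = 47600·20220000/54600000 = 17630 N.

17.6 kN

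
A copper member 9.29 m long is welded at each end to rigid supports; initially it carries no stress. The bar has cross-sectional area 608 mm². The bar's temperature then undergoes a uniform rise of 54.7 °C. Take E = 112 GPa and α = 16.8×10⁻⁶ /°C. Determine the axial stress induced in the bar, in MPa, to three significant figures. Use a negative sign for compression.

Free thermal expansion αLΔT = 16.8e-6 · 9290 · 54.7 = 8.537 mm.
The walls impose strain ε = −(8.537)/9290 = -9.1896e-04; σ = Eε = 112000 · -9.1896e-04 = -102.9 MPa.

-103 MPa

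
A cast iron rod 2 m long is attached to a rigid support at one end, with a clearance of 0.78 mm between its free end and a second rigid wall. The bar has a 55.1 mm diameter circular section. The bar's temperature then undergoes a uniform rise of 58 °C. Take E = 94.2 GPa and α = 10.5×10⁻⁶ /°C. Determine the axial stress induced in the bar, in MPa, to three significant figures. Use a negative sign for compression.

-20.6 MPa

Free thermal expansion αLΔT = 10.5e-6 · 2000 · 58 = 1.218 mm.
The walls engage after the gap closes; constrained expansion = 1.218 − 0.78 = 0.438 mm.
The walls impose strain ε = −(0.438)/2000 = -2.1900e-04; σ = Eε = 94200 · -2.1900e-04 = -20.63 MPa.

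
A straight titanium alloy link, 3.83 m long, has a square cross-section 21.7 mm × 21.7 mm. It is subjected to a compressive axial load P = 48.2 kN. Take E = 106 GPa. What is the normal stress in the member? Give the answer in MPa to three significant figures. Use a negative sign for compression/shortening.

A = 470.9 mm².
σ = N/A = -48200/470.9 = -102.4 MPa.

-102 MPa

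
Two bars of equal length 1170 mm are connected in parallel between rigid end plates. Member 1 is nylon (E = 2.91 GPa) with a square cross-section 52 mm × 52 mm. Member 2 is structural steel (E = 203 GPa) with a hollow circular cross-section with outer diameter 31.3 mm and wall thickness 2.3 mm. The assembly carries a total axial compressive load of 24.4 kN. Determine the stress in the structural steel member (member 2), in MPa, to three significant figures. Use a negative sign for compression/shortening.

-98.3 MPa

A_1 = 2704 mm².
A_2 = 209.5 mm².
Equal strain + equilibrium ⇒ each member carries load in proportion to AE: A₁E₁ = 7869000 N, A₂E₂ = 42540000 N, ΣAE = 50410000 N.
σ₂ = P·E₂/ΣAE = -24400·203000/50410000 = -98.27 MPa.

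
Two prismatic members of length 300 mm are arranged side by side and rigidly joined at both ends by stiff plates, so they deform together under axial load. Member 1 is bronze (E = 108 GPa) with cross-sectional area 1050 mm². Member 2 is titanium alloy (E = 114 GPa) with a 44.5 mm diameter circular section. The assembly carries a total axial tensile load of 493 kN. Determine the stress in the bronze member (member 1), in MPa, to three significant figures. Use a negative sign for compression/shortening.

A_2 = 1555 mm².
Equal strain + equilibrium ⇒ each member carries load in proportion to AE: A₁E₁ = 113400000 N, A₂E₂ = 177300000 N, ΣAE = 290700000 N.
σ₁ = P·E₁/ΣAE = 493000·108000/290700000 = 183.2 MPa.

183 MPa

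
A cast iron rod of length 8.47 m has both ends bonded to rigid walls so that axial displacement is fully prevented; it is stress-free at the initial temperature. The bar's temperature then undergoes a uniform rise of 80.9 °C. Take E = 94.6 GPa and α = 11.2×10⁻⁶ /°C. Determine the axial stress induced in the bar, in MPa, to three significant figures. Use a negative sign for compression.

-85.7 MPa

Free thermal expansion αLΔT = 11.2e-6 · 8470 · 80.9 = 7.674 mm.
The walls impose strain ε = −(7.674)/8470 = -9.0608e-04; σ = Eε = 94600 · -9.0608e-04 = -85.72 MPa.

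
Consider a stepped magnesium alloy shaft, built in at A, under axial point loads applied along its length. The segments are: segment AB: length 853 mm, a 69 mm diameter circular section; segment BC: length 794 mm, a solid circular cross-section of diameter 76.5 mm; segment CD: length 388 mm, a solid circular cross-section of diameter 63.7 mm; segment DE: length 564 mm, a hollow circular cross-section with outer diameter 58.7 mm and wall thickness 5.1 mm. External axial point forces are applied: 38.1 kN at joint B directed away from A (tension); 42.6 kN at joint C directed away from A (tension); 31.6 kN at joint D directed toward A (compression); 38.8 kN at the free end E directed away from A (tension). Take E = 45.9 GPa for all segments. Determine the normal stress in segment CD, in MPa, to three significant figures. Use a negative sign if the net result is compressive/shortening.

2.26 MPa

Internal axial forces (sectioning from the free end, tension +): N_DE = 38.8 kN, N_CD = 7.2 kN, N_BC = 49.8 kN, N_AB = 87.9 kN.
A_CD = 3187 mm².
σ_CD = N_CD/A_CD = 7200/3187 = 2.259 MPa.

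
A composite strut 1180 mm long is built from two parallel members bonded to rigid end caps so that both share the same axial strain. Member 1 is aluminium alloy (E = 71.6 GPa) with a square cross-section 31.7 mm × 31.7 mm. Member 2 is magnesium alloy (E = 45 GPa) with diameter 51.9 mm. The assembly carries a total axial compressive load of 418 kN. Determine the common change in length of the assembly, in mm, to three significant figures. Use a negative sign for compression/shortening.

A_1 = 1005 mm².
A_2 = 2116 mm².
Equal strain + equilibrium ⇒ each member carries load in proportion to AE: A₁E₁ = 71950000 N, A₂E₂ = 95200000 N, ΣAE = 167200000 N.
δ = PL/ΣAE = -418000·1180/167200000 = -2.951 mm.

-2.95 mm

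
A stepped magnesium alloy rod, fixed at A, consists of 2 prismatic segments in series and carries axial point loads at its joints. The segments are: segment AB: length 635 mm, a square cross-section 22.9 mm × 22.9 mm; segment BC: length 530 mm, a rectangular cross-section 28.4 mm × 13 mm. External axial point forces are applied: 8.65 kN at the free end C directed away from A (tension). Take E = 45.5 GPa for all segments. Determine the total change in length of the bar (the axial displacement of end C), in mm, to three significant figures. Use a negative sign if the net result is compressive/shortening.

Internal axial forces (sectioning from the free end, tension +): N_BC = 8.65 kN, N_AB = 8.65 kN.
A_AB = 524.4 mm².
A_BC = 369.2 mm².
δ_AB = 8650·635/(524.4·45500) = 0.2302 mm
δ_BC = 8650·530/(369.2·45500) = 0.2729 mm
δ = Σδ_i = 0.5031 mm.

0.503 mm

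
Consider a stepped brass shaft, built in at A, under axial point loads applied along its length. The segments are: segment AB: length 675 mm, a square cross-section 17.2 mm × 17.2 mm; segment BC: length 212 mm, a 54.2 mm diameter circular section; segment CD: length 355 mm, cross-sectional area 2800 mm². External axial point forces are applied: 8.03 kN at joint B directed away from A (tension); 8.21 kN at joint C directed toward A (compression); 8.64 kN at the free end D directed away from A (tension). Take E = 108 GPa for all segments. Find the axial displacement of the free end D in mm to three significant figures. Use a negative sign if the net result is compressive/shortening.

Internal axial forces (sectioning from the free end, tension +): N_CD = 8.64 kN, N_BC = 0.43 kN, N_AB = 8.46 kN.
A_AB = 295.8 mm².
A_BC = 2307 mm².
δ_AB = 8460·675/(295.8·108000) = 0.1787 mm
δ_BC = 430·212/(2307·108000) = 0.0003658 mm
δ_CD = 8640·355/(2800·108000) = 0.01014 mm
δ = Σδ_i = 0.1892 mm.

0.189 mm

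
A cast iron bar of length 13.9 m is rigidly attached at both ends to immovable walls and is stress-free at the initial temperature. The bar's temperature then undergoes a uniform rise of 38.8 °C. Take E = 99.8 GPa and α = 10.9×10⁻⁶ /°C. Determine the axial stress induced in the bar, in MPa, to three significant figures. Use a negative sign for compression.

-42.2 MPa

Free thermal expansion αLΔT = 10.9e-6 · 13900 · 38.8 = 5.879 mm.
The walls impose strain ε = −(5.879)/13900 = -4.2292e-04; σ = Eε = 99800 · -4.2292e-04 = -42.21 MPa.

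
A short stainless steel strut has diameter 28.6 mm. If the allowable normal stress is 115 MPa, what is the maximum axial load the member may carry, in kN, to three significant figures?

A = 642.4 mm².
P_max = σ_allow · A = 115 · 642.4 = 73880 N = 73.88 kN.

73.9 kN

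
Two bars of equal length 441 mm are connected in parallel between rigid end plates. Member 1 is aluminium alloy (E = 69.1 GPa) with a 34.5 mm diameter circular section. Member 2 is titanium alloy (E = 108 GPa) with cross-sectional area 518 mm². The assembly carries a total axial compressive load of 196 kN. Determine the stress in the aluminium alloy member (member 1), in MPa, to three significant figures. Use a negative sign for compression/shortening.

-112 MPa

A_1 = 934.8 mm².
Equal strain + equilibrium ⇒ each member carries load in proportion to AE: A₁E₁ = 64600000 N, A₂E₂ = 55940000 N, ΣAE = 120500000 N.
σ₁ = P·E₁/ΣAE = -196000·69100/120500000 = -112.4 MPa.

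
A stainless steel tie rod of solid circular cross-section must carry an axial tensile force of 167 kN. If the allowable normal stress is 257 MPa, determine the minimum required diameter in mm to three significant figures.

28.8 mm

Required area A ≥ P/σ_allow = 167000/257 = 649.8 mm².
For a solid circular section, d ≥ √(4A/π) = 28.76 mm.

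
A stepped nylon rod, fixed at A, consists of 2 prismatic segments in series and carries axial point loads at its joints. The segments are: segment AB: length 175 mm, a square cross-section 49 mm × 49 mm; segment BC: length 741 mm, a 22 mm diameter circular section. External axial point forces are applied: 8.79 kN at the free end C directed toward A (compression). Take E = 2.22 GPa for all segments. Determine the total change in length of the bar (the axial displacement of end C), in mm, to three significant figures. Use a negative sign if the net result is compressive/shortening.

Internal axial forces (sectioning from the free end, tension +): N_BC = -8.79 kN, N_AB = -8.79 kN.
A_AB = 2401 mm².
A_BC = 380.1 mm².
δ_AB = -8790·175/(2401·2220) = -0.2886 mm
δ_BC = -8790·741/(380.1·2220) = -7.718 mm
δ = Σδ_i = -8.007 mm.

-8.01 mm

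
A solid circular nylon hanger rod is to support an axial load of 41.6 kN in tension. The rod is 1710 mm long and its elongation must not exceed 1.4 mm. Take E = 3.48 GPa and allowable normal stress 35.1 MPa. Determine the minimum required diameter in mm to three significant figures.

136 mm

Required area A ≥ P/σ_allow = 41600/35.1 = 1185 mm².
For a solid circular section, d ≥ √(4A/π) = 38.85 mm.
Elongation limit: A ≥ PL/(Eδ_allow) = 41600·1710/(3480·1.4) = 14600 mm² ⇒ d ≥ 136.3 mm.
The elongation limit governs.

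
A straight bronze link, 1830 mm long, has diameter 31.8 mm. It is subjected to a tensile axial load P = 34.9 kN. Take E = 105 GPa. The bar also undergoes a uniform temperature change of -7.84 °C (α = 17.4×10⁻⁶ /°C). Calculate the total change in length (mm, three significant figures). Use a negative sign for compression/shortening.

0.516 mm

A = 794.2 mm².
δ_mech = NL/(AE) = 34900·1830/(794.2·105000) = 0.7658 mm.
δ_thermal = αLΔT = 17.4e-6·1830·-7.84 = -0.2496 mm.
δ = δ_mech + δ_thermal = 0.5162 mm.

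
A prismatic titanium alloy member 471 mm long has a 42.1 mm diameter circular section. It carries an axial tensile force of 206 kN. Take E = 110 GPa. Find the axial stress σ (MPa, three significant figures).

148 MPa

A = 1392 mm².
σ = N/A = 206000/1392 = 148 MPa.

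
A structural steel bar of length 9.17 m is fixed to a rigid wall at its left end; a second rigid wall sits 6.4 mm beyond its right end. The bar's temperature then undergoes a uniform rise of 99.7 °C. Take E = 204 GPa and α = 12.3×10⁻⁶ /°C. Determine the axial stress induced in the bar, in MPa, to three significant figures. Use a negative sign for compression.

-108 MPa

Free thermal expansion αLΔT = 12.3e-6 · 9170 · 99.7 = 11.25 mm.
The walls engage after the gap closes; constrained expansion = 11.25 − 6.4 = 4.845 mm.
The walls impose strain ε = −(4.845)/9170 = -5.2838e-04; σ = Eε = 204000 · -5.2838e-04 = -107.8 MPa.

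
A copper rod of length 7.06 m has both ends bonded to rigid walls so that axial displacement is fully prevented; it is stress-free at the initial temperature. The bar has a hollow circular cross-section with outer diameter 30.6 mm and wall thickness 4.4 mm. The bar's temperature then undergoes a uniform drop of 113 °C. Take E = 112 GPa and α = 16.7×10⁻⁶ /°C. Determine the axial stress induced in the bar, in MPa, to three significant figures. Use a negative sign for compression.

211 MPa

Free thermal expansion αLΔT = 16.7e-6 · 7060 · -113 = -13.32 mm.
The walls impose strain ε = −(-13.32)/7060 = 1.8871e-03; σ = Eε = 112000 · 1.8871e-03 = 211.4 MPa.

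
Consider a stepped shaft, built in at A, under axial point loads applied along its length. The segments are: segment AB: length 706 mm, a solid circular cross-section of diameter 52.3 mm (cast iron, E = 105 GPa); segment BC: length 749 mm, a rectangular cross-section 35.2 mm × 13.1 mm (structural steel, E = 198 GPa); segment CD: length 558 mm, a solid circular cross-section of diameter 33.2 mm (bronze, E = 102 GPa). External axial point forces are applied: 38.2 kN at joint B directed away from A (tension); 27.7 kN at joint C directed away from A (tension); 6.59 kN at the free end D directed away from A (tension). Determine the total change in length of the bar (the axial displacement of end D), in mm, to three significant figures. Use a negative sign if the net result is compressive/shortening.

0.550 mm

Internal axial forces (sectioning from the free end, tension +): N_CD = 6.59 kN, N_BC = 34.29 kN, N_AB = 72.49 kN.
A_AB = 2148 mm².
A_BC = 461.1 mm².
A_CD = 865.7 mm².
δ_AB = 72490·706/(2148·105000) = 0.2269 mm
δ_BC = 34290·749/(461.1·198000) = 0.2813 mm
δ_CD = 6590·558/(865.7·102000) = 0.04164 mm
δ = Σδ_i = 0.5498 mm.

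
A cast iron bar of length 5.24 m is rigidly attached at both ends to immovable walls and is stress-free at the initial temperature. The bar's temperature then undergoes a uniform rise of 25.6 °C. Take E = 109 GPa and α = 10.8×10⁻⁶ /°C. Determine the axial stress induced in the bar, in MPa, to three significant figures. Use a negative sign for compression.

-30.1 MPa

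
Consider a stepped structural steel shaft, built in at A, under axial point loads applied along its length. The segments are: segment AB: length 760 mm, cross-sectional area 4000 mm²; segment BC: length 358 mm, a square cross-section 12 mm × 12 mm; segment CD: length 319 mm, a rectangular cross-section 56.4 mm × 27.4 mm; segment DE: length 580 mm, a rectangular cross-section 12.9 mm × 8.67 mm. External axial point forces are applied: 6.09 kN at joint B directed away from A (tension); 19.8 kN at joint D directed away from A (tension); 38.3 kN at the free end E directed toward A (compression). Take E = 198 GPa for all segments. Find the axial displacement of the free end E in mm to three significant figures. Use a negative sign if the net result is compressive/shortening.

-1.27 mm

Internal axial forces (sectioning from the free end, tension +): N_DE = -38.3 kN, N_CD = -18.5 kN, N_BC = -18.5 kN, N_AB = -12.41 kN.
A_BC = 144 mm².
A_CD = 1545 mm².
A_DE = 111.8 mm².
δ_AB = -12410·760/(4000·198000) = -0.01191 mm
δ_BC = -18500·358/(144·198000) = -0.2323 mm
δ_CD = -18500·319/(1545·198000) = -0.01929 mm
δ_DE = -38300·580/(111.8·198000) = -1.003 mm
δ = Σδ_i = -1.267 mm.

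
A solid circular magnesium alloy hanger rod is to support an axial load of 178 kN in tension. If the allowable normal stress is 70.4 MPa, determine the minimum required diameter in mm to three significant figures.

56.7 mm

Required area A ≥ P/σ_allow = 178000/70.4 = 2528 mm².
For a solid circular section, d ≥ √(4A/π) = 56.74 mm.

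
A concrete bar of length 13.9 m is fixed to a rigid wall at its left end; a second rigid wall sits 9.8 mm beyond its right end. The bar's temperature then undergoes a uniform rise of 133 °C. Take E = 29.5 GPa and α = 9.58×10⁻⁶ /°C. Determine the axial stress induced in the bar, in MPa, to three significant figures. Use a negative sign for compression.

-16.8 MPa

Free thermal expansion αLΔT = 9.58e-6 · 13900 · 133 = 17.71 mm.
The walls engage after the gap closes; constrained expansion = 17.71 − 9.8 = 7.911 mm.
The walls impose strain ε = −(7.911)/13900 = -5.6910e-04; σ = Eε = 29500 · -5.6910e-04 = -16.79 MPa.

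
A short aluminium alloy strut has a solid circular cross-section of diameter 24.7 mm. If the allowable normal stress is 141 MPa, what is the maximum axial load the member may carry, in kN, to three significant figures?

A = 479.2 mm².
P_max = σ_allow · A = 141 · 479.2 = 67560 N = 67.56 kN.

67.6 kN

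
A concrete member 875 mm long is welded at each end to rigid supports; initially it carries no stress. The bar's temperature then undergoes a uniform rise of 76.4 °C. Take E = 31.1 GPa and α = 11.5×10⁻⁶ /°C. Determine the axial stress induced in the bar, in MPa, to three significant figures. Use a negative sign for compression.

-27.3 MPa

Free thermal expansion αLΔT = 11.5e-6 · 875 · 76.4 = 0.7688 mm.
The walls impose strain ε = −(0.7688)/875 = -8.7860e-04; σ = Eε = 31100 · -8.7860e-04 = -27.32 MPa.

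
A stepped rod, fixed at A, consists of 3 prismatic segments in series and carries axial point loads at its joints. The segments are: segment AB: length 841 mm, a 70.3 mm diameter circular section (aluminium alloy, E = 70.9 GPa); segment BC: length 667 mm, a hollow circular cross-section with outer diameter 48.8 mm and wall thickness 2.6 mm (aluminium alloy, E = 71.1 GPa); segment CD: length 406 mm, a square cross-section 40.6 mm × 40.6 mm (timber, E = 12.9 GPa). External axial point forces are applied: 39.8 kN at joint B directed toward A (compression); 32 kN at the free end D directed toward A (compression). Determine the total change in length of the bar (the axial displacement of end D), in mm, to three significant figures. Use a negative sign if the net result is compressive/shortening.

-1.63 mm

Internal axial forces (sectioning from the free end, tension +): N_CD = -32 kN, N_BC = -32 kN, N_AB = -71.8 kN.
A_AB = 3882 mm².
A_BC = 377.4 mm².
A_CD = 1648 mm².
δ_AB = -71800·841/(3882·70900) = -0.2194 mm
δ_BC = -32000·667/(377.4·71100) = -0.7955 mm
δ_CD = -32000·406/(1648·12900) = -0.611 mm
δ = Σδ_i = -1.626 mm.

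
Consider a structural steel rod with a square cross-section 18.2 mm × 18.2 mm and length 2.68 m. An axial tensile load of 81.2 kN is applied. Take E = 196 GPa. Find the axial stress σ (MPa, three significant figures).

245 MPa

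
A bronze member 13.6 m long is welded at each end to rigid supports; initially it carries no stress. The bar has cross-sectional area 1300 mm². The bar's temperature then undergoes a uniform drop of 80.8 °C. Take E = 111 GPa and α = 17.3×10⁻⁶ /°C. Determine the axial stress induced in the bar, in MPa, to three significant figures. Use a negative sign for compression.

Free thermal expansion αLΔT = 17.3e-6 · 13600 · -80.8 = -19.01 mm.
The walls impose strain ε = −(-19.01)/13600 = 1.3978e-03; σ = Eε = 111000 · 1.3978e-03 = 155.2 MPa.

155 MPa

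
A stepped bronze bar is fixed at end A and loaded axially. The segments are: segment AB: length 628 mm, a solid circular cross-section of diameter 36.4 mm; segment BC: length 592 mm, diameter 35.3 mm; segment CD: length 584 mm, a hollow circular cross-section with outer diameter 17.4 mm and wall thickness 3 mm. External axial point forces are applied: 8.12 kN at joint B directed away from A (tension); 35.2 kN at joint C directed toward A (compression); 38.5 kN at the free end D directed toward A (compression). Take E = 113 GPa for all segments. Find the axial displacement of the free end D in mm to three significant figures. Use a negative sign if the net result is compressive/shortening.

Internal axial forces (sectioning from the free end, tension +): N_CD = -38.5 kN, N_BC = -73.7 kN, N_AB = -65.58 kN.
A_AB = 1041 mm².
A_BC = 978.7 mm².
A_CD = 135.7 mm².
δ_AB = -65580·628/(1041·113000) = -0.3502 mm
δ_BC = -73700·592/(978.7·113000) = -0.3945 mm
δ_CD = -38500·584/(135.7·113000) = -1.466 mm
δ = Σδ_i = -2.211 mm.

-2.21 mm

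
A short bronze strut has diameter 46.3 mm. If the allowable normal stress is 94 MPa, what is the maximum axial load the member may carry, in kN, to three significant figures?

A = 1684 mm².
P_max = σ_allow · A = 94 · 1684 = 158300 N = 158.3 kN.

158 kN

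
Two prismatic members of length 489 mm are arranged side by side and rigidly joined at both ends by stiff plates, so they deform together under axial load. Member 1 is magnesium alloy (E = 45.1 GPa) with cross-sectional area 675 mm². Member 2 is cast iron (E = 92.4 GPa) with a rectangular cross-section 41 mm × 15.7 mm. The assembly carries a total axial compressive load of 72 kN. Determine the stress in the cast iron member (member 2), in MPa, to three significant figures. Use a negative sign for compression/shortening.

-74.0 MPa

A_2 = 643.7 mm².
Equal strain + equilibrium ⇒ each member carries load in proportion to AE: A₁E₁ = 30440000 N, A₂E₂ = 59480000 N, ΣAE = 89920000 N.
σ₂ = P·E₂/ΣAE = -72000·92400/89920000 = -73.99 MPa.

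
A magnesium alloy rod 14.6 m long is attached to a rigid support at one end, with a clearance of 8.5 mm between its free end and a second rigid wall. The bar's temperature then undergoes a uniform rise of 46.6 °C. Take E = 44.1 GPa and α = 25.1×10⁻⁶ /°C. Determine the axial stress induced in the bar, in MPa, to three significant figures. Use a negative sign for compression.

Free thermal expansion αLΔT = 25.1e-6 · 14600 · 46.6 = 17.08 mm.
The walls engage after the gap closes; constrained expansion = 17.08 − 8.5 = 8.577 mm.
The walls impose strain ε = −(8.577)/14600 = -5.8747e-04; σ = Eε = 44100 · -5.8747e-04 = -25.91 MPa.

-25.9 MPa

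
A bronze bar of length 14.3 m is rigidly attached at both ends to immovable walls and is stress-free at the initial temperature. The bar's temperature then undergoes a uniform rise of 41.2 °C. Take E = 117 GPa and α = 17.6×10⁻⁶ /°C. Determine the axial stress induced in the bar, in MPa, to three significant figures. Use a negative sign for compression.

-84.8 MPa

Free thermal expansion αLΔT = 17.6e-6 · 14300 · 41.2 = 10.37 mm.
The walls impose strain ε = −(10.37)/14300 = -7.2512e-04; σ = Eε = 117000 · -7.2512e-04 = -84.84 MPa.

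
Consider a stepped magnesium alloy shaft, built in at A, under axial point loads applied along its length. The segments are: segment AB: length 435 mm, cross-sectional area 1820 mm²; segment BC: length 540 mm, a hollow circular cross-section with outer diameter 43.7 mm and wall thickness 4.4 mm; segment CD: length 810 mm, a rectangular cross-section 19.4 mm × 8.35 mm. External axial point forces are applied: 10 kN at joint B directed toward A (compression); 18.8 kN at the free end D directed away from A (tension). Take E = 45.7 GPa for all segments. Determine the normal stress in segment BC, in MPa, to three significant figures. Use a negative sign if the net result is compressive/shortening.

34.6 MPa

Internal axial forces (sectioning from the free end, tension +): N_CD = 18.8 kN, N_BC = 18.8 kN, N_AB = 8.8 kN.
A_BC = 543.2 mm².
σ_BC = N_BC/A_BC = 18800/543.2 = 34.61 MPa.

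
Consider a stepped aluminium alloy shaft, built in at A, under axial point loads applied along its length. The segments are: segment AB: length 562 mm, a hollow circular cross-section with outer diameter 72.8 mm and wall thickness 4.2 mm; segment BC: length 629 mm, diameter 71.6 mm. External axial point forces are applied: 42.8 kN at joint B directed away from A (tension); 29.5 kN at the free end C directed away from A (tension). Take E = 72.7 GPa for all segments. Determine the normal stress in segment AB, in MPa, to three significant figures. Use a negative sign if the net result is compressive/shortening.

Internal axial forces (sectioning from the free end, tension +): N_BC = 29.5 kN, N_AB = 72.3 kN.
A_AB = 905.2 mm².
σ_AB = N_AB/A_AB = 72300/905.2 = 79.88 MPa.

79.9 MPa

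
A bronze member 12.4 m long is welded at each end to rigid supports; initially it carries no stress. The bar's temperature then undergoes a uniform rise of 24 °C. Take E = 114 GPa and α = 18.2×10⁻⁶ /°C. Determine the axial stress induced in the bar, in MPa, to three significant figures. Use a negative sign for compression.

-49.8 MPa

Free thermal expansion αLΔT = 18.2e-6 · 12400 · 24 = 5.416 mm.
The walls impose strain ε = −(5.416)/12400 = -4.3680e-04; σ = Eε = 114000 · -4.3680e-04 = -49.8 MPa.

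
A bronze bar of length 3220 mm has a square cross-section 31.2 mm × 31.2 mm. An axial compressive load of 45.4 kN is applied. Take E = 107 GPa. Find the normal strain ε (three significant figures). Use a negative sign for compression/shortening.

-4.36e-04

A = 973.4 mm².
σ = N/A = -46.64 MPa; ε = σ/E = -46.64/107000 = -4.359e-04.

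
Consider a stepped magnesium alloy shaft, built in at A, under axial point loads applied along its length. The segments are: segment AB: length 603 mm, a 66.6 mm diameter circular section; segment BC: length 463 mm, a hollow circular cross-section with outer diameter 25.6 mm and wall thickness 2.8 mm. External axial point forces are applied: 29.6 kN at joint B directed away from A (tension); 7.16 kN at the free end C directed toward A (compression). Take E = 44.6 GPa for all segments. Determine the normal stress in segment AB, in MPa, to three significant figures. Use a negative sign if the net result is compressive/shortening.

Internal axial forces (sectioning from the free end, tension +): N_BC = -7.16 kN, N_AB = 22.44 kN.
A_AB = 3484 mm².
σ_AB = N_AB/A_AB = 22440/3484 = 6.441 MPa.

6.44 MPa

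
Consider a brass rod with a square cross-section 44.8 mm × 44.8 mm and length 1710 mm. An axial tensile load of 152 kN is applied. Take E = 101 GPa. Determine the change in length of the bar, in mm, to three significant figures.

1.28 mm

A = 2007 mm².
δ_mech = NL/(AE) = 152000·1710/(2007·101000) = 1.282 mm.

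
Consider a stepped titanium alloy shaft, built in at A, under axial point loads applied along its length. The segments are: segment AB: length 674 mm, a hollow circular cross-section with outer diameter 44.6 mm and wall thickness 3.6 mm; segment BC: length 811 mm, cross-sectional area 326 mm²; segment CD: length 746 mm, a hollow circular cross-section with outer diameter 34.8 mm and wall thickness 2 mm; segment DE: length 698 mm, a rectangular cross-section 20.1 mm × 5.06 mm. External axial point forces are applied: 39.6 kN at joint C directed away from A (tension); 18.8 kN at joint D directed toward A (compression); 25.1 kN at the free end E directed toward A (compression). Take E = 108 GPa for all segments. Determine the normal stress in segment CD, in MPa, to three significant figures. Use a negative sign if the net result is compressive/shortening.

-213 MPa

Internal axial forces (sectioning from the free end, tension +): N_DE = -25.1 kN, N_CD = -43.9 kN, N_BC = -4.3 kN, N_AB = -4.3 kN.
A_CD = 206.1 mm².
σ_CD = N_CD/A_CD = -43900/206.1 = -213 MPa.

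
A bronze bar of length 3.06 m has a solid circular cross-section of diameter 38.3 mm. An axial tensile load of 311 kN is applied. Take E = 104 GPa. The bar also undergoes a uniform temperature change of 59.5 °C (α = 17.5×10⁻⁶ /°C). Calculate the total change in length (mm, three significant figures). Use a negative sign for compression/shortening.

11.1 mm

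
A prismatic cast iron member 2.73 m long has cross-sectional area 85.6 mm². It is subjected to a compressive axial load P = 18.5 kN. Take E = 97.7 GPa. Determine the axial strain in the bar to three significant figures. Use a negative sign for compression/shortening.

-0.00221

σ = N/A = -216.1 MPa; ε = σ/E = -216.1/97700 = -2.212e-03.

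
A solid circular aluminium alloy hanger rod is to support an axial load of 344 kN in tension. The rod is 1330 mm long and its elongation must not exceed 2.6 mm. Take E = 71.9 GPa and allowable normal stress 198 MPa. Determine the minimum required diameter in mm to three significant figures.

55.8 mm

Required area A ≥ P/σ_allow = 344000/198 = 1737 mm².
For a solid circular section, d ≥ √(4A/π) = 47.03 mm.
Elongation limit: A ≥ PL/(Eδ_allow) = 344000·1330/(71900·2.6) = 2447 mm² ⇒ d ≥ 55.82 mm.
The elongation limit governs.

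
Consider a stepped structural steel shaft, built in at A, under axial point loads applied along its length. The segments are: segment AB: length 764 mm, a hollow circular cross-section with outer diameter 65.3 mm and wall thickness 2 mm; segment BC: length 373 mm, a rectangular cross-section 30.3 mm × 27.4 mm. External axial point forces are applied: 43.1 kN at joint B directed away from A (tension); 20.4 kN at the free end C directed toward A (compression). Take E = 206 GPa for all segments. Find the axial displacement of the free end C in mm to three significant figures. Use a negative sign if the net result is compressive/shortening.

0.167 mm

Internal axial forces (sectioning from the free end, tension +): N_BC = -20.4 kN, N_AB = 22.7 kN.
A_AB = 397.7 mm².
A_BC = 830.2 mm².
δ_AB = 22700·764/(397.7·206000) = 0.2117 mm
δ_BC = -20400·373/(830.2·206000) = -0.04449 mm
δ = Σδ_i = 0.1672 mm.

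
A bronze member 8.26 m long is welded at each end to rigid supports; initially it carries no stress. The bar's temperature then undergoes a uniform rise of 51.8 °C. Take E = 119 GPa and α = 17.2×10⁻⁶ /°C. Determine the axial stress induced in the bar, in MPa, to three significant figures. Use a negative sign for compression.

-106 MPa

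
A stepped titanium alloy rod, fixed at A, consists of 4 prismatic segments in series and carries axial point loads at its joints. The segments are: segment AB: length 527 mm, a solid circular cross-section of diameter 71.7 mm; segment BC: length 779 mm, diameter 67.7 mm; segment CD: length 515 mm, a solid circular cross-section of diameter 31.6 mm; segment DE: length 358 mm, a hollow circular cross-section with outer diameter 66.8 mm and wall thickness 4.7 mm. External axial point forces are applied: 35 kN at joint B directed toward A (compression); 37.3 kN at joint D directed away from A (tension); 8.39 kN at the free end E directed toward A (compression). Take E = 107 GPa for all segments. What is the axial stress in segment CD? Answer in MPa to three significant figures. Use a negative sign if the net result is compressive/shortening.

36.9 MPa

Internal axial forces (sectioning from the free end, tension +): N_DE = -8.39 kN, N_CD = 28.91 kN, N_BC = 28.91 kN, N_AB = -6.09 kN.
A_CD = 784.3 mm².
σ_CD = N_CD/A_CD = 28910/784.3 = 36.86 MPa.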